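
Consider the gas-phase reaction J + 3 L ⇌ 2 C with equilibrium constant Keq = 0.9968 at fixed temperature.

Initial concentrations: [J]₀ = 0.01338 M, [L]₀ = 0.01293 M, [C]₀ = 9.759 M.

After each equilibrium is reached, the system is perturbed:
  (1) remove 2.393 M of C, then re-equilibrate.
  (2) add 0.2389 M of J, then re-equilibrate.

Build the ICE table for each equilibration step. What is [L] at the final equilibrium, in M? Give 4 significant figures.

[L]_eq = 2.902 M

Q₀ = 3.2928e+09 vs Keq = 0.9968 ⇒ Q>K, reverse
Step 1:
                    J           L           C
  Initial     0.01338     0.01293       9.759
  Change        1.187        3.56      -2.373
  Equil           1.2       3.573       7.386
  solve Keq expr → x = -1.187; check Q = 0.9968
Then remove 2.393 M of C.
Step 2:
                    J           L           C
  Initial         1.2       3.573       4.993
  Change      -0.1778     -0.5335      0.3556
  Equil         1.022       3.039       5.348
  solve Keq expr → x = 0.1778; check Q = 0.9968
Then add 0.2389 M of J.
Step 3:
                    J           L           C
  Initial       1.261       3.039       5.348
  Change     -0.04586     -0.1376     0.09172
  Equil         1.215       2.902        5.44
  solve Keq expr → x = 0.04586; check Q = 0.9968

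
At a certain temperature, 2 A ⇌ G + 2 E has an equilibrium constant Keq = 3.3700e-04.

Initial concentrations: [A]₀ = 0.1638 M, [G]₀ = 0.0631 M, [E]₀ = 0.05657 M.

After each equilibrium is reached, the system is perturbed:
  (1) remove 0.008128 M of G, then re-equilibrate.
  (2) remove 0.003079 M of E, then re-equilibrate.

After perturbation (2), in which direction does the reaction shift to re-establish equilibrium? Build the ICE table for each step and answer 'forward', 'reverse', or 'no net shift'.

Direction: forward

Q₀ = 0.007526 vs Keq = 3.3700e-04 ⇒ Q>K, reverse
Step 1:
                  A         G         E
  init       0.1638    0.0631   0.05657
  Δ         0.03878  -0.01939  -0.03878
  eq         0.2026   0.04371   0.01779
  solve Keq expr → x = -0.01939; check Q = 3.3700e-04
Then remove 0.008128 M of G.
Step 2:
                  A         G         E
  init       0.2026   0.03558   0.01779
  Δ       -0.001564 7.8184e-04  0.001564
  eq          0.201   0.03636   0.01935
  solve Keq expr → x = 7.8184e-04; check Q = 3.3700e-04
Then remove 0.003079 M of E.
Step 3:
                  A         G         E
  init        0.201   0.03636   0.01627
  Δ       -0.002515  0.001257  0.002515
  eq         0.1985   0.03762   0.01879
  solve Keq expr → x = 0.001257; check Q = 3.3700e-04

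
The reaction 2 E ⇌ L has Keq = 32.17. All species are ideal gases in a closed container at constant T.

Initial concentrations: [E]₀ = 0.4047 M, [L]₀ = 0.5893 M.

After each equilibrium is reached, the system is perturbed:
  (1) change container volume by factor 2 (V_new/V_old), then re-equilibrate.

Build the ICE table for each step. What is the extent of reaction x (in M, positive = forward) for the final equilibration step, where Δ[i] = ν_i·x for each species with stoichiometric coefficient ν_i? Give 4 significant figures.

Q₀ = 3.598 vs Keq = 32.17 ⇒ Q<K, forward
Step 1:
                    E           L
  init         0.4047      0.5893
  Δ           -0.2554      0.1277
  eq           0.1493       0.717
  solve Keq expr → x = 0.1277; check Q = 32.17
Then change container volume by factor 2 (V_new/V_old).
Step 2:
                    E           L
  init        0.07465      0.3585
  Δ           0.02878    -0.01439
  eq           0.1034      0.3441
  solve Keq expr → x = -0.01439; check Q = 32.17

x = -0.01439 M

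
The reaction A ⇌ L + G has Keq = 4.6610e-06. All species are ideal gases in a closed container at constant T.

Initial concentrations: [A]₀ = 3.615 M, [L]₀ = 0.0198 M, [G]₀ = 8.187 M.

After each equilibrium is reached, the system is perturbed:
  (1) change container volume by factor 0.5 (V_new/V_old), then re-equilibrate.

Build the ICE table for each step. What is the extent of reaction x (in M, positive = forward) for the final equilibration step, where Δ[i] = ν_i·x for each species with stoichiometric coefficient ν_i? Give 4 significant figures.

Q₀ = 0.04484 vs Keq = 4.6610e-06 ⇒ Q>K, reverse
Step 1:
                    A           L           G
  init          3.615      0.0198       8.187
  Δ            0.0198     -0.0198     -0.0198
  eq            3.635  2.0744e-06       8.167
  solve Keq expr → x = -0.0198; check Q = 4.6610e-06
Then change container volume by factor 0.5 (V_new/V_old).
Step 2:
                    A           L           G
  init           7.27  4.1487e-06       16.33
  Δ        2.0744e-06 -2.0744e-06 -2.0744e-06
  eq             7.27  2.0744e-06       16.33
  solve Keq expr → x = -2.0744e-06; check Q = 4.6610e-06

x = -2.0744e-06 M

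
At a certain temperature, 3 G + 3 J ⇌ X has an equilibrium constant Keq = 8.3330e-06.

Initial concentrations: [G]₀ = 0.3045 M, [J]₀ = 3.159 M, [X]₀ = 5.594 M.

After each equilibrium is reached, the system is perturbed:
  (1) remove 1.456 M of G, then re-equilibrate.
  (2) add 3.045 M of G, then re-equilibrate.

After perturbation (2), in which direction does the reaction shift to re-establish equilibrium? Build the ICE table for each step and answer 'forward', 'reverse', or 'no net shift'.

Direction: forward

Q₀ = 6.285 vs Keq = 8.3330e-06 ⇒ Q>K, reverse
Step 1:
                   G          J          X
  Initial     0.3045      3.159      5.594
  Change       6.947      6.947     -2.316
  Equil        7.251      10.11      3.278
  solve Keq expr → x = -2.316; check Q = 8.3330e-06
Then remove 1.456 M of G.
Step 2:
                   G          J          X
  Initial      5.795      10.11      3.278
  Change      0.7657     0.7657    -0.2552
  Equil        6.561      10.87      3.023
  solve Keq expr → x = -0.2552; check Q = 8.3330e-06
Then add 3.045 M of G.
Step 3:
                   G          J          X
  Initial      9.606      10.87      3.023
  Change      -1.546     -1.546     0.5152
  Equil         8.06      9.325      3.539
  solve Keq expr → x = 0.5152; check Q = 8.3330e-06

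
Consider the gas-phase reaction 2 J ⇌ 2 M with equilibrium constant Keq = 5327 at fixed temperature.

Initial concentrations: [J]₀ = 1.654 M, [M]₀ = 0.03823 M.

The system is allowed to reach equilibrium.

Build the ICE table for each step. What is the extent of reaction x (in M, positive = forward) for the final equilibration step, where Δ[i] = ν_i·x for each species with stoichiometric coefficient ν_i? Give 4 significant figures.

Q₀ = 5.3424e-04 vs Keq = 5327 ⇒ Q<K, forward
Step 1:
                  J         M
  Initial     1.654   0.03823
  Change     -1.631     1.631
  Equil     0.02287     1.669
  solve Keq expr → x = 0.8156; check Q = 5327

x = 0.8156 M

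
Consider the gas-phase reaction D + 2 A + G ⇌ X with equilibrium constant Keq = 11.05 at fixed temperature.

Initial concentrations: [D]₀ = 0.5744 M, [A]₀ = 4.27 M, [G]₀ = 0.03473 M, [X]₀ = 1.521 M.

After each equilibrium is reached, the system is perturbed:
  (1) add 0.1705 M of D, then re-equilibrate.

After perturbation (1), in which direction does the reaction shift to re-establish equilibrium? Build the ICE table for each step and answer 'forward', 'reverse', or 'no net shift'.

Direction: forward

Q₀ = 4.182 vs Keq = 11.05 ⇒ Q<K, forward
Step 1:
                   D          A          G          X
  I           0.5744       4.27    0.03473      1.521
  C         -0.02064   -0.04128   -0.02064    0.02064
  E           0.5538      4.229    0.01409      1.542
  solve Keq expr → x = 0.02064; check Q = 11.05
Then add 0.1705 M of D.
Step 2:
                   D          A          G          X
  I           0.7243      4.229    0.01409      1.542
  C        -0.003213  -0.006426  -0.003213   0.003213
  E            0.721      4.222    0.01088      1.545
  solve Keq expr → x = 0.003213; check Q = 11.05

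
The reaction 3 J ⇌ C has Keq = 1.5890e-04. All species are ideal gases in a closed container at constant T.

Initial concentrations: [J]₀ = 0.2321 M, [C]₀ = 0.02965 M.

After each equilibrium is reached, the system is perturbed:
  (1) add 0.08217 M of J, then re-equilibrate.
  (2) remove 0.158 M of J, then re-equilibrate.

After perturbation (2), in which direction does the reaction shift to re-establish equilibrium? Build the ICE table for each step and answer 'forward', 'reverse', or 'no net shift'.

Q₀ = 2.371 vs Keq = 1.5890e-04 ⇒ Q>K, reverse
Step 1:
                  J         C
  init       0.2321   0.02965
  Δ         0.08893  -0.02964
  eq          0.321 5.2575e-06
  solve Keq expr → x = -0.02964; check Q = 1.5890e-04
Then add 0.08217 M of J.
Step 2:
                  J         C
  init       0.4032 5.2575e-06
  Δ       -1.5472e-05 5.1573e-06
  eq         0.4032 1.0415e-05
  solve Keq expr → x = 5.1573e-06; check Q = 1.5890e-04
Then remove 0.158 M of J.
Step 3:
                  J         C
  init       0.2452 1.0415e-05
  Δ       2.4216e-05 -8.0719e-06
  eq         0.2452 2.3429e-06
  solve Keq expr → x = -8.0719e-06; check Q = 1.5890e-04

Direction: reverse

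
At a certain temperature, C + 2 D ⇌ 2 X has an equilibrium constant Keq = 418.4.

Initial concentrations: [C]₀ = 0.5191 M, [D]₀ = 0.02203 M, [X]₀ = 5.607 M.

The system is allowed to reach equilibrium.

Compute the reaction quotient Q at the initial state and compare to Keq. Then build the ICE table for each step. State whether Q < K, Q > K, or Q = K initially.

Q₀ = 1.2479e+05; Q > K (proceeds reverse)

Q₀ = 1.2479e+05 vs Keq = 418.4 ⇒ Q>K, reverse
Step 1:
                  C         D         X
  Initial    0.5191   0.02203     5.607
  Change     0.1479    0.2959   -0.2959
  Equil       0.667    0.3179     5.311
  solve Keq expr → x = -0.1479; check Q = 418.4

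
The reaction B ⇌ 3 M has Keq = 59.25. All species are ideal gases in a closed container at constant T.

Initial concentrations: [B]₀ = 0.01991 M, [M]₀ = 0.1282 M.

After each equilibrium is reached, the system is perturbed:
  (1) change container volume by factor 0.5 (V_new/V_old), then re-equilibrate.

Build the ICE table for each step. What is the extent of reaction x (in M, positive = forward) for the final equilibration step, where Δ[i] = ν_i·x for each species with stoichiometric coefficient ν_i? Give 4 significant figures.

Q₀ = 0.1058 vs Keq = 59.25 ⇒ Q<K, forward
Step 1:
                  B         M
  init      0.01991    0.1282
  Δ         -0.0198    0.0594
  eq      1.1142e-04    0.1876
  solve Keq expr → x = 0.0198; check Q = 59.25
Then change container volume by factor 0.5 (V_new/V_old).
Step 2:
                  B         M
  init    2.2285e-04    0.3752
  Δ       6.5462e-04 -0.001964
  eq      8.7747e-04    0.3732
  solve Keq expr → x = -6.5462e-04; check Q = 59.25

x = -6.5462e-04 M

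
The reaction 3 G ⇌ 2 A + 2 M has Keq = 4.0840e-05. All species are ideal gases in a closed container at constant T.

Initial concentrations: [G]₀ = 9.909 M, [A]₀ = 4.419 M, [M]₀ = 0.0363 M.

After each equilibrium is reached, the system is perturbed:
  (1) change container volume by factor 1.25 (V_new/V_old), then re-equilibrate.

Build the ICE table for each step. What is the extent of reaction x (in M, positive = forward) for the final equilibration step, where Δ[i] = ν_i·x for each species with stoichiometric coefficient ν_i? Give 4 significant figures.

Q₀ = 2.6447e-05 vs Keq = 4.0840e-05 ⇒ Q<K, forward
Step 1:
                   G          A          M
  init         9.909      4.419     0.0363
  Δ         -0.01295   0.008633   0.008633
  eq           9.896      4.428    0.04493
  solve Keq expr → x = 0.004316; check Q = 4.0840e-05
Then change container volume by factor 1.25 (V_new/V_old).
Step 2:
                   G          A          M
  init         7.917      3.542    0.03595
  Δ        -0.006223   0.004149   0.004149
  eq           7.911      3.546    0.04009
  solve Keq expr → x = 0.002074; check Q = 4.0840e-05

x = 0.002074 M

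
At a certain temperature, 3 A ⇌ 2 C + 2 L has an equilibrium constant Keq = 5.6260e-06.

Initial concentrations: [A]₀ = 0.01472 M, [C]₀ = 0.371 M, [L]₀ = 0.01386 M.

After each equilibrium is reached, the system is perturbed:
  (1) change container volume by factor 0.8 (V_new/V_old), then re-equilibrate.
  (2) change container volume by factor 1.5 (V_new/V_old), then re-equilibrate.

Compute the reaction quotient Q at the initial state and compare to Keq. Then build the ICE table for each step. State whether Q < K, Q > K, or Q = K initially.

Q₀ = 8.29; Q > K (proceeds reverse)

Q₀ = 8.29 vs Keq = 5.6260e-06 ⇒ Q>K, reverse
Step 1:
                  A         C         L
  I         0.01472     0.371   0.01386
  C         0.02072  -0.01382  -0.01382
  E         0.03544    0.3572 4.4311e-05
  solve Keq expr → x = -0.006908; check Q = 5.6260e-06
Then change container volume by factor 0.8 (V_new/V_old).
Step 2:
                  A         C         L
  I          0.0443    0.4465 5.5389e-05
  C       8.7484e-06 -5.8322e-06 -5.8322e-06
  E         0.04431    0.4465 4.9557e-05
  solve Keq expr → x = -2.9161e-06; check Q = 5.6260e-06
Then change container volume by factor 1.5 (V_new/V_old).
Step 3:
                  A         C         L
  I         0.02954    0.2976 3.3038e-05
  C       -1.1102e-05 7.4013e-06 7.4013e-06
  E         0.02953    0.2977 4.0439e-05
  solve Keq expr → x = 3.7006e-06; check Q = 5.6260e-06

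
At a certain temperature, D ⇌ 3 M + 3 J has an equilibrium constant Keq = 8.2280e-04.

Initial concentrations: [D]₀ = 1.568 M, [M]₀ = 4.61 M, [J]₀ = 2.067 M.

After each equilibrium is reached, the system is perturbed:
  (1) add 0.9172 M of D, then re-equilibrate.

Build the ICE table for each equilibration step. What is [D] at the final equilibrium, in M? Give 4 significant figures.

Q₀ = 551.8 vs Keq = 8.2280e-04 ⇒ Q>K, reverse
Step 1:
                  D         M         J
  Initial     1.568      4.61     2.067
  Change     0.6732     -2.02     -2.02
  Equil       2.241      2.59   0.04734
  solve Keq expr → x = -0.6732; check Q = 8.2280e-04
Then add 0.9172 M of D.
Step 2:
                  D         M         J
  Initial     3.158      2.59   0.04734
  Change   -0.00187   0.00561   0.00561
  Equil       3.157     2.596   0.05295
  solve Keq expr → x = 0.00187; check Q = 8.2280e-04

[D]_eq = 3.157 M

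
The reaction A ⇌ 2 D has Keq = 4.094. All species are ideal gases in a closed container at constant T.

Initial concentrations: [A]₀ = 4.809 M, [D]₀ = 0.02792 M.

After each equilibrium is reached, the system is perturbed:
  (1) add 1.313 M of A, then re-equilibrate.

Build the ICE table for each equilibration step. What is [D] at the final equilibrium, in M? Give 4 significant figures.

[D]_eq = 4.092 M

Q₀ = 1.6210e-04 vs Keq = 4.094 ⇒ Q<K, forward
Step 1:
                    A           D
  I             4.809     0.02792
  C            -1.754       3.508
  E             3.055       3.536
  solve Keq expr → x = 1.754; check Q = 4.094
Then add 1.313 M of A.
Step 2:
                    A           D
  I             4.368       3.536
  C           -0.2778      0.5556
  E              4.09       4.092
  solve Keq expr → x = 0.2778; check Q = 4.094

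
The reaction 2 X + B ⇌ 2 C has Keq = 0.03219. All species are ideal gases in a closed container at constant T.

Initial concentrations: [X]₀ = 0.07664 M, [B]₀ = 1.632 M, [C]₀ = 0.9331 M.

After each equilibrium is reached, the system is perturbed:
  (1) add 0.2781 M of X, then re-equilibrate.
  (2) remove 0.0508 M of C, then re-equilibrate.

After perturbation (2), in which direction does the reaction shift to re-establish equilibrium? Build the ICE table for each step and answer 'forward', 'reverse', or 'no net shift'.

Direction: forward

Q₀ = 90.83 vs Keq = 0.03219 ⇒ Q>K, reverse
Step 1:
                    X           B           C
  init        0.07664       1.632      0.9331
  Δ            0.7289      0.3644     -0.7289
  eq           0.8055       1.996      0.2042
  solve Keq expr → x = -0.3644; check Q = 0.03219
Then add 0.2781 M of X.
Step 2:
                    X           B           C
  init          1.084       1.996      0.2042
  Δ          -0.05481     -0.0274     0.05481
  eq            1.029       1.969       0.259
  solve Keq expr → x = 0.0274; check Q = 0.03219
Then remove 0.0508 M of C.
Step 3:
                    X           B           C
  init          1.029       1.969      0.2082
  Δ          -0.03958    -0.01979     0.03958
  eq           0.9892       1.949      0.2478
  solve Keq expr → x = 0.01979; check Q = 0.03219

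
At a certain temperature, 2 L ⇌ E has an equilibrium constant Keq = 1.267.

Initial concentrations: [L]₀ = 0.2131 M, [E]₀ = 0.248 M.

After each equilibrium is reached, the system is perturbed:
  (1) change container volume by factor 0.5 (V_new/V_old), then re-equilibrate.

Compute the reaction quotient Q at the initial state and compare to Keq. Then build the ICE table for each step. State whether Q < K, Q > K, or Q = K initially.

Q₀ = 5.461 vs Keq = 1.267 ⇒ Q>K, reverse
Step 1:
                  L         E
  init       0.2131     0.248
  Δ          0.1542  -0.07709
  eq         0.3673    0.1709
  solve Keq expr → x = -0.07709; check Q = 1.267
Then change container volume by factor 0.5 (V_new/V_old).
Step 2:
                  L         E
  init       0.7346    0.3418
  Δ         -0.1582   0.07909
  eq         0.5764    0.4209
  solve Keq expr → x = 0.07909; check Q = 1.267

Q₀ = 5.461; Q > K (proceeds reverse)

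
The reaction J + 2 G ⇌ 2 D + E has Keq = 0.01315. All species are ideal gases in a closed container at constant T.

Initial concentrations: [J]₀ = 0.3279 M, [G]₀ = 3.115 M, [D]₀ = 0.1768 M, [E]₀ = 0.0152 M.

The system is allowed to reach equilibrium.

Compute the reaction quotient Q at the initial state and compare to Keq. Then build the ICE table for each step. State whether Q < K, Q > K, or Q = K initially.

Q₀ = 1.4933e-04; Q < K (proceeds forward)

Q₀ = 1.4933e-04 vs Keq = 0.01315 ⇒ Q<K, forward
Step 1:
                    J           G           D           E
  Initial      0.3279       3.115      0.1768      0.0152
  Change      -0.1183     -0.2367      0.2367      0.1183
  Equil        0.2096       2.878      0.4135      0.1335
  solve Keq expr → x = 0.1183; check Q = 0.01315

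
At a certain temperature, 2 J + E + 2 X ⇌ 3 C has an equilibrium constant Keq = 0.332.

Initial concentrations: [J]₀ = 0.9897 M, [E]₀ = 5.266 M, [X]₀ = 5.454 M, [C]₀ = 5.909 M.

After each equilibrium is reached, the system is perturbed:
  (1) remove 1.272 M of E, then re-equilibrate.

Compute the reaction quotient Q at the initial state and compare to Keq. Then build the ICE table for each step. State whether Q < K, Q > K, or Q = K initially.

Q₀ = 1.345; Q > K (proceeds reverse)

Q₀ = 1.345 vs Keq = 0.332 ⇒ Q>K, reverse
Step 1:
                    J           E           X           C
  I            0.9897       5.266       5.454       5.909
  C            0.4818      0.2409      0.4818     -0.7228
  E             1.472       5.507       5.936       5.186
  solve Keq expr → x = -0.2409; check Q = 0.332
Then remove 1.272 M of E.
Step 2:
                    J           E           X           C
  I             1.472       4.235       5.936       5.186
  C           0.09922     0.04961     0.09922     -0.1488
  E             1.571       4.285       6.035       5.037
  solve Keq expr → x = -0.04961; check Q = 0.332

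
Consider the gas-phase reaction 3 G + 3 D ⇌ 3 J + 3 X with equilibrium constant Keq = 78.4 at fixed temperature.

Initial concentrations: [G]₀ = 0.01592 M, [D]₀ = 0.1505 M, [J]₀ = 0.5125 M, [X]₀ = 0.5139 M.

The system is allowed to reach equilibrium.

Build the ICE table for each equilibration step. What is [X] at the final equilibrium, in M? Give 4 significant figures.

[X]_eq = 0.395 M

Q₀ = 1.3282e+06 vs Keq = 78.4 ⇒ Q>K, reverse
Step 1:
                  G         D         J         X
  init      0.01592    0.1505    0.5125    0.5139
  Δ          0.1189    0.1189   -0.1189   -0.1189
  eq         0.1348    0.2694    0.3936     0.395
  solve Keq expr → x = -0.03964; check Q = 78.4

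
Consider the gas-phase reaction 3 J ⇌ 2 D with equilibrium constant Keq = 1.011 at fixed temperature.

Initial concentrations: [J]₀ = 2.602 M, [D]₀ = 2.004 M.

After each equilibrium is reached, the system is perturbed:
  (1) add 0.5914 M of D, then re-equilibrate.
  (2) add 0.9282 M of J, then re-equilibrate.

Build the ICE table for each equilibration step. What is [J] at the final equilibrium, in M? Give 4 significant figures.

Q₀ = 0.228 vs Keq = 1.011 ⇒ Q<K, forward
Step 1:
                    J           D
  init          2.602       2.004
  Δ           -0.7611      0.5074
  eq            1.841       2.511
  solve Keq expr → x = 0.2537; check Q = 1.011
Then add 0.5914 M of D.
Step 2:
                    J           D
  init          1.841       3.103
  Δ            0.2134     -0.1423
  eq            2.054       2.961
  solve Keq expr → x = -0.07114; check Q = 1.011
Then add 0.9282 M of J.
Step 3:
                    J           D
  init          2.982       2.961
  Δ           -0.7136      0.4758
  eq            2.269       3.436
  solve Keq expr → x = 0.2379; check Q = 1.011

[J]_eq = 2.269 M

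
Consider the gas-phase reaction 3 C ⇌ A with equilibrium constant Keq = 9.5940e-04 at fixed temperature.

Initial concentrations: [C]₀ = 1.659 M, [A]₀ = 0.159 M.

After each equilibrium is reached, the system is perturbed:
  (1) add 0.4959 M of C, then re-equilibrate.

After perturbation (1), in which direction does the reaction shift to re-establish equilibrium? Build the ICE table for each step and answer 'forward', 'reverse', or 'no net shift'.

Q₀ = 0.03482 vs Keq = 9.5940e-04 ⇒ Q>K, reverse
Step 1:
                   C          A
  Initial      1.659      0.159
  Change        0.45      -0.15
  Equil        2.109      0.009
  solve Keq expr → x = -0.15; check Q = 9.5940e-04
Then add 0.4959 M of C.
Step 2:
                   C          A
  Initial      2.605      0.009
  Change    -0.02256   0.007521
  Equil        2.582    0.01652
  solve Keq expr → x = 0.007521; check Q = 9.5940e-04

Direction: forward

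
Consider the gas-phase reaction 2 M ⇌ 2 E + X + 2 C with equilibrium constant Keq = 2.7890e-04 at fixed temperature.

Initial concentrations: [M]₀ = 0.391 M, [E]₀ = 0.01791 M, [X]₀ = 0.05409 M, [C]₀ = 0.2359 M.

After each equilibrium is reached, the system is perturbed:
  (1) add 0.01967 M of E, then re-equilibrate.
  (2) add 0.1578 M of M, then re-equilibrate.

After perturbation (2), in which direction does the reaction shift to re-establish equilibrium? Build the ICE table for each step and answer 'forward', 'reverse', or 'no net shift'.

Direction: forward

Q₀ = 6.3155e-06 vs Keq = 2.7890e-04 ⇒ Q<K, forward
Step 1:
                    M           E           X           C
  init          0.391     0.01791     0.05409      0.2359
  Δ          -0.05174     0.05174     0.02587     0.05174
  eq           0.3393     0.06965     0.07996      0.2876
  solve Keq expr → x = 0.02587; check Q = 2.7890e-04
Then add 0.01967 M of E.
Step 2:
                    M           E           X           C
  init         0.3393     0.08932     0.07996      0.2876
  Δ           0.01148    -0.01148   -0.005738    -0.01148
  eq           0.3507     0.07785     0.07422      0.2762
  solve Keq expr → x = -0.005738; check Q = 2.7890e-04
Then add 0.1578 M of M.
Step 3:
                    M           E           X           C
  init         0.5085     0.07785     0.07422      0.2762
  Δ          -0.01838     0.01838    0.009188     0.01838
  eq           0.4902     0.09623     0.08341      0.2945
  solve Keq expr → x = 0.009188; check Q = 2.7890e-04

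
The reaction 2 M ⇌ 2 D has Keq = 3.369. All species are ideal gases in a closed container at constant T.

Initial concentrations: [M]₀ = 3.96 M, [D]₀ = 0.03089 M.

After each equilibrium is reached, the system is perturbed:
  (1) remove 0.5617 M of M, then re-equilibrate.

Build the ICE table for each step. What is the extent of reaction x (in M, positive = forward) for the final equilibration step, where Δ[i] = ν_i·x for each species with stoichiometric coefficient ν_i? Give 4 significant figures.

x = -0.1818 M

Q₀ = 6.0848e-05 vs Keq = 3.369 ⇒ Q<K, forward
Step 1:
                   M          D
  init          3.96    0.03089
  Δ           -2.553      2.553
  eq           1.407      2.583
  solve Keq expr → x = 1.276; check Q = 3.369
Then remove 0.5617 M of M.
Step 2:
                   M          D
  init        0.8458      2.583
  Δ           0.3636    -0.3636
  eq           1.209       2.22
  solve Keq expr → x = -0.1818; check Q = 3.369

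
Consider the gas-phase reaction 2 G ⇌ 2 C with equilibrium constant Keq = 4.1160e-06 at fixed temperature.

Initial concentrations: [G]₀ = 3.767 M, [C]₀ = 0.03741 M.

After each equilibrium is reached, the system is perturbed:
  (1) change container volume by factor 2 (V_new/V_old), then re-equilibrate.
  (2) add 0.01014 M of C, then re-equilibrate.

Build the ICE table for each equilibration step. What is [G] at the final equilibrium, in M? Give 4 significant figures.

Q₀ = 9.8624e-05 vs Keq = 4.1160e-06 ⇒ Q>K, reverse
Step 1:
                  G         C
  I           3.767   0.03741
  C         0.02971  -0.02971
  E           3.797  0.007703
  solve Keq expr → x = -0.01485; check Q = 4.1160e-06
Then change container volume by factor 2 (V_new/V_old).
Step 2:
                  G         C
  I           1.898  0.003851
  C               0         0
  E           1.898  0.003851
  solve Keq expr → x = 0; check Q = 4.1160e-06
Then add 0.01014 M of C.
Step 3:
                  G         C
  I           1.898   0.01399
  C         0.01012  -0.01012
  E           1.908  0.003872
  solve Keq expr → x = -0.00506; check Q = 4.1160e-06

[G]_eq = 1.908 M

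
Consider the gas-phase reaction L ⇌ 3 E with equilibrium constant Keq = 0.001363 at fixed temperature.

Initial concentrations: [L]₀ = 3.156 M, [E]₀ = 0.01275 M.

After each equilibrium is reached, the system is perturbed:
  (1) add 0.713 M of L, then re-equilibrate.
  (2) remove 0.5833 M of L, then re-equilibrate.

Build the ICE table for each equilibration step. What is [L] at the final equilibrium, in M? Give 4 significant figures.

[L]_eq = 3.235 M

Q₀ = 6.5674e-07 vs Keq = 0.001363 ⇒ Q<K, forward
Step 1:
                  L         E
  Initial     3.156   0.01275
  Change   -0.04968     0.149
  Equil       3.106    0.1618
  solve Keq expr → x = 0.04968; check Q = 0.001363
Then add 0.713 M of L.
Step 2:
                  L         E
  Initial     3.819    0.1618
  Change  -0.003826   0.01148
  Equil       3.815    0.1733
  solve Keq expr → x = 0.003826; check Q = 0.001363
Then remove 0.5833 M of L.
Step 3:
                  L         E
  Initial     3.232    0.1733
  Change    0.00309 -0.009269
  Equil       3.235     0.164
  solve Keq expr → x = -0.00309; check Q = 0.001363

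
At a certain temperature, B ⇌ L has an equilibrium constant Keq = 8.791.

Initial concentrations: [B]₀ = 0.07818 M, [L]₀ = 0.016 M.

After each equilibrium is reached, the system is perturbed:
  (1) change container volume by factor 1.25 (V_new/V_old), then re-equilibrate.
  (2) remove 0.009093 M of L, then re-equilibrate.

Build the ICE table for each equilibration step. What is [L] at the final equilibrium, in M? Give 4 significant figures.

[L]_eq = 0.05948 M

Q₀ = 0.2047 vs Keq = 8.791 ⇒ Q<K, forward
Step 1:
                  B         L
  Initial   0.07818     0.016
  Change   -0.06856   0.06856
  Equil    0.009619   0.08456
  solve Keq expr → x = 0.06856; check Q = 8.791
Then change container volume by factor 1.25 (V_new/V_old).
Step 2:
                  B         L
  Initial  0.007695   0.06765
  Change          0         0
  Equil    0.007695   0.06765
  solve Keq expr → x = 0; check Q = 8.791
Then remove 0.009093 M of L.
Step 3:
                  B         L
  Initial  0.007695   0.05856
  Change  -9.2871e-04 9.2871e-04
  Equil    0.006767   0.05948
  solve Keq expr → x = 9.2871e-04; check Q = 8.791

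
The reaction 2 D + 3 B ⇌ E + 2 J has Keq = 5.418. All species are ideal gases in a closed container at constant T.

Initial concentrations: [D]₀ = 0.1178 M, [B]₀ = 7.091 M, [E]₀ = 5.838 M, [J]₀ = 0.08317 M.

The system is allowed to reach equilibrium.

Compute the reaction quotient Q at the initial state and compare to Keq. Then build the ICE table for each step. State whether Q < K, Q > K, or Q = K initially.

Q₀ = 0.008162; Q < K (proceeds forward)

Q₀ = 0.008162 vs Keq = 5.418 ⇒ Q<K, forward
Step 1:
                    D           B           E           J
  Initial      0.1178       7.091       5.838     0.08317
  Change      -0.1069     -0.1604     0.05347      0.1069
  Equil       0.01087       6.931       5.891      0.1901
  solve Keq expr → x = 0.05347; check Q = 5.418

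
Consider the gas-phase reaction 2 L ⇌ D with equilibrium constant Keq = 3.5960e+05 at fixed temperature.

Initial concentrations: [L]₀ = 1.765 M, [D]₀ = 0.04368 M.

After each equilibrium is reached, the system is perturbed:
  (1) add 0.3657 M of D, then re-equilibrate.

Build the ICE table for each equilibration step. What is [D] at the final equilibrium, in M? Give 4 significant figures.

[D]_eq = 1.291 M

Q₀ = 0.01402 vs Keq = 3.5960e+05 ⇒ Q<K, forward
Step 1:
                   L          D
  I            1.765    0.04368
  C           -1.763     0.8817
  E         0.001604     0.9254
  solve Keq expr → x = 0.8817; check Q = 3.5960e+05
Then add 0.3657 M of D.
Step 2:
                   L          D
  I         0.001604      1.291
  C       2.9054e-04 -1.4527e-04
  E         0.001895      1.291
  solve Keq expr → x = -1.4527e-04; check Q = 3.5960e+05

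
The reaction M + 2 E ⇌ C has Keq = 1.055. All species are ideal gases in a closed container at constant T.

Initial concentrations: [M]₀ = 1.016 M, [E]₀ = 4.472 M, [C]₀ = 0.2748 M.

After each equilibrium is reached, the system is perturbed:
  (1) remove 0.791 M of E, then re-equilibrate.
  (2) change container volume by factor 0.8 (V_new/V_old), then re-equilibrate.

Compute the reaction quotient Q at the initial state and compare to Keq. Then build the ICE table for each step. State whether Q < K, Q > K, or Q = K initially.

Q₀ = 0.01352; Q < K (proceeds forward)

Q₀ = 0.01352 vs Keq = 1.055 ⇒ Q<K, forward
Step 1:
                    M           E           C
  init          1.016       4.472      0.2748
  Δ           -0.8705      -1.741      0.8705
  eq           0.1455       2.731       1.145
  solve Keq expr → x = 0.8705; check Q = 1.055
Then remove 0.791 M of E.
Step 2:
                    M           E           C
  init         0.1455        1.94       1.145
  Δ           0.08207      0.1641    -0.08207
  eq           0.2276       2.104       1.063
  solve Keq expr → x = -0.08207; check Q = 1.055
Then change container volume by factor 0.8 (V_new/V_old).
Step 3:
                    M           E           C
  init         0.2845        2.63       1.329
  Δ          -0.07045     -0.1409     0.07045
  eq           0.2141       2.489       1.399
  solve Keq expr → x = 0.07045; check Q = 1.055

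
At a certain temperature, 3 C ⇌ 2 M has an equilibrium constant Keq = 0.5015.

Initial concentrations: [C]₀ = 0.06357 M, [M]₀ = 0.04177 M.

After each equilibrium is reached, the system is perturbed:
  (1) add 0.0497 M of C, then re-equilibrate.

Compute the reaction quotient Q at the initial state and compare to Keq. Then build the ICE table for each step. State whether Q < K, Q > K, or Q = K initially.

Q₀ = 6.792 vs Keq = 0.5015 ⇒ Q>K, reverse
Step 1:
                   C          M
  init       0.06357    0.04177
  Δ          0.03151   -0.02101
  eq         0.09508    0.02076
  solve Keq expr → x = -0.0105; check Q = 0.5015
Then add 0.0497 M of C.
Step 2:
                   C          M
  init        0.1448    0.02076
  Δ         -0.01724    0.01149
  eq          0.1275    0.03226
  solve Keq expr → x = 0.005747; check Q = 0.5015

Q₀ = 6.792; Q > K (proceeds reverse)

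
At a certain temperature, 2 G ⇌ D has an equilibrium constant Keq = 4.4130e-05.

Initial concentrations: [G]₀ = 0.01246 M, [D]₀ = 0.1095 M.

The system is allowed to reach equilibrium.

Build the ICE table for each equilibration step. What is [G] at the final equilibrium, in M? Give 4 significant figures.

Q₀ = 705.3 vs Keq = 4.4130e-05 ⇒ Q>K, reverse
Step 1:
                   G          D
  Initial    0.01246     0.1095
  Change       0.219    -0.1095
  Equil       0.2315 2.3641e-06
  solve Keq expr → x = -0.1095; check Q = 4.4130e-05

[G]_eq = 0.2315 M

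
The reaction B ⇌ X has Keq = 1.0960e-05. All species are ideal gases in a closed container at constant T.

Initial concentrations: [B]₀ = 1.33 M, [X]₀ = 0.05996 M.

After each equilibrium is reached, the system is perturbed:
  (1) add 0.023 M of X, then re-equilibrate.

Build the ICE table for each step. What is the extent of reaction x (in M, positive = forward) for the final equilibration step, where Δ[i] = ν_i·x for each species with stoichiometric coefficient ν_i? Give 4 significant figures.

x = -0.023 M

Q₀ = 0.04508 vs Keq = 1.0960e-05 ⇒ Q>K, reverse
Step 1:
                   B          X
  init          1.33    0.05996
  Δ          0.05994   -0.05994
  eq            1.39 1.5234e-05
  solve Keq expr → x = -0.05994; check Q = 1.0960e-05
Then add 0.023 M of X.
Step 2:
                   B          X
  init          1.39    0.02302
  Δ            0.023     -0.023
  eq           1.413 1.5486e-05
  solve Keq expr → x = -0.023; check Q = 1.0960e-05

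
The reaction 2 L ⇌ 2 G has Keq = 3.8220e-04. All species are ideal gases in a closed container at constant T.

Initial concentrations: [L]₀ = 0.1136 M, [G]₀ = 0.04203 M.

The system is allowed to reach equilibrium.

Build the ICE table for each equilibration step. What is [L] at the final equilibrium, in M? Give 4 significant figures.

[L]_eq = 0.1526 M

Q₀ = 0.1369 vs Keq = 3.8220e-04 ⇒ Q>K, reverse
Step 1:
                   L          G
  init        0.1136    0.04203
  Δ          0.03905   -0.03905
  eq          0.1526   0.002984
  solve Keq expr → x = -0.01952; check Q = 3.8220e-04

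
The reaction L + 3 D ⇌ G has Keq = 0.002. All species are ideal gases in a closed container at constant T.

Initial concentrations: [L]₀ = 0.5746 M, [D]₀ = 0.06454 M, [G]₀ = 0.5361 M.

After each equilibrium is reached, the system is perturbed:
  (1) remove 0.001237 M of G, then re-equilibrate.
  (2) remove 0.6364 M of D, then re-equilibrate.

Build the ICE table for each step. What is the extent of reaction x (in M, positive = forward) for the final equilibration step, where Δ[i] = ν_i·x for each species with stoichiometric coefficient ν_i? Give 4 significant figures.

Q₀ = 3471 vs Keq = 0.002 ⇒ Q>K, reverse
Step 1:
                  L         D         G
  I          0.5746   0.06454    0.5361
  C          0.5263     1.579   -0.5263
  E           1.101     1.644  0.009775
  solve Keq expr → x = -0.5263; check Q = 0.002
Then remove 0.001237 M of G.
Step 2:
                  L         D         G
  I           1.101     1.644  0.008538
  C       -0.001165 -0.003494  0.001165
  E             1.1      1.64  0.009702
  solve Keq expr → x = 0.001165; check Q = 0.002
Then remove 0.6364 M of D.
Step 3:
                  L         D         G
  I             1.1     1.004  0.009702
  C        0.007314   0.02194 -0.007314
  E           1.107     1.026  0.002388
  solve Keq expr → x = -0.007314; check Q = 0.002

x = -0.007314 M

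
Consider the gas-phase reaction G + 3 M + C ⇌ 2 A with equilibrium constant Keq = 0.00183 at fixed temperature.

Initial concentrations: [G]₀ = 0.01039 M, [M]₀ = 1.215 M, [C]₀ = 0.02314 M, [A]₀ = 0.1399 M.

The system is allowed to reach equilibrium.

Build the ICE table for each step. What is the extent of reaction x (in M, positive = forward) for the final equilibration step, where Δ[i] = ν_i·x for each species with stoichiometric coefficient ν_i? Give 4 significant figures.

Q₀ = 45.39 vs Keq = 0.00183 ⇒ Q>K, reverse
Step 1:
                  G         M         C         A
  I         0.01039     1.215   0.02314    0.1399
  C         0.06694    0.2008   0.06694   -0.1339
  E         0.07733     1.416   0.09008  0.006015
  solve Keq expr → x = -0.06694; check Q = 0.00183

x = -0.06694 M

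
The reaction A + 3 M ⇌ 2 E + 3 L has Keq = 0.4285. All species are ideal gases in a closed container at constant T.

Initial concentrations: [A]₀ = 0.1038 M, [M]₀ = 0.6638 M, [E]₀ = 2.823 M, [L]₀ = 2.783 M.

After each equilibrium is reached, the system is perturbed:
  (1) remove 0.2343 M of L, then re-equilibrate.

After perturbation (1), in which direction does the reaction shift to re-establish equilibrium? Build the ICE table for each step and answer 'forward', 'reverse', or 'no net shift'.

Direction: forward

Q₀ = 5658 vs Keq = 0.4285 ⇒ Q>K, reverse
Step 1:
                    A           M           E           L
  Initial      0.1038      0.6638       2.823       2.783
  Change       0.5638       1.691      -1.128      -1.691
  Equil        0.6676       2.355       1.695       1.092
  solve Keq expr → x = -0.5638; check Q = 0.4285
Then remove 0.2343 M of L.
Step 2:
                    A           M           E           L
  Initial      0.6676       2.355       1.695      0.8572
  Change     -0.04123     -0.1237     0.08246      0.1237
  Equil        0.6264       2.232       1.778      0.9809
  solve Keq expr → x = 0.04123; check Q = 0.4285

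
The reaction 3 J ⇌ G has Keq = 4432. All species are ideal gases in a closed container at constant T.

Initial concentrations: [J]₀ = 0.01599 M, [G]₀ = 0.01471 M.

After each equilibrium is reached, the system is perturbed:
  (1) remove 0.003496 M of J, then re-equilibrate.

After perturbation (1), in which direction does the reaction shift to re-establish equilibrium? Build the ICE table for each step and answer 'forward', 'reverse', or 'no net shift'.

Q₀ = 3598 vs Keq = 4432 ⇒ Q<K, forward
Step 1:
                   J          G
  I          0.01599    0.01471
  C       -9.6537e-04 3.2179e-04
  E          0.01502    0.01503
  solve Keq expr → x = 3.2179e-04; check Q = 4432
Then remove 0.003496 M of J.
Step 2:
                   J          G
  I          0.01153    0.01503
  C         0.003139  -0.001046
  E          0.01467    0.01399
  solve Keq expr → x = -0.001046; check Q = 4432

Direction: reverse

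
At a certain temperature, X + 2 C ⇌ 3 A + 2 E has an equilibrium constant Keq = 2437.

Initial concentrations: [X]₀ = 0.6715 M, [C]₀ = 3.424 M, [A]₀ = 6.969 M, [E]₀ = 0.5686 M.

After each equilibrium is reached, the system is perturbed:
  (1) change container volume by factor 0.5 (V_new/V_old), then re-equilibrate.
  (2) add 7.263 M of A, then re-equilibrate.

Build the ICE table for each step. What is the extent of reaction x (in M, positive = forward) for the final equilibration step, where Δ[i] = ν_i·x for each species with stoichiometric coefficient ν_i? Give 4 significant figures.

x = -0.2574 M

Q₀ = 13.9 vs Keq = 2437 ⇒ Q<K, forward
Step 1:
                    X           C           A           E
  init         0.6715       3.424       6.969      0.5686
  Δ           -0.5417      -1.083       1.625       1.083
  eq           0.1298       2.341       8.594       1.652
  solve Keq expr → x = 0.5417; check Q = 2437
Then change container volume by factor 0.5 (V_new/V_old).
Step 2:
                    X           C           A           E
  init         0.2595       4.681       17.19       3.304
  Δ              0.26      0.5199     -0.7799     -0.5199
  eq           0.5195       5.201       16.41       2.784
  solve Keq expr → x = -0.26; check Q = 2437
Then add 7.263 M of A.
Step 3:
                    X           C           A           E
  init         0.5195       5.201       23.67       2.784
  Δ            0.2574      0.5147     -0.7721     -0.5147
  eq           0.7769       5.716        22.9       2.269
  solve Keq expr → x = -0.2574; check Q = 2437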